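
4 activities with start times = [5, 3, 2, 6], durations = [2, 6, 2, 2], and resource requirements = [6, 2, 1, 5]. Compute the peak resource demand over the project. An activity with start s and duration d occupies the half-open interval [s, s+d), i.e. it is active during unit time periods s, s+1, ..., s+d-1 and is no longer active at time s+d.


Each activity i is active on [start_i, start_i + duration_i).
Compute total resource usage per time slot:
  t=0: active resources = [], total = 0
  t=1: active resources = [], total = 0
  t=2: active resources = [1], total = 1
  t=3: active resources = [2, 1], total = 3
  t=4: active resources = [2], total = 2
  t=5: active resources = [6, 2], total = 8
  t=6: active resources = [6, 2, 5], total = 13
  t=7: active resources = [2, 5], total = 7
  t=8: active resources = [2], total = 2
Peak resource demand = 13

13


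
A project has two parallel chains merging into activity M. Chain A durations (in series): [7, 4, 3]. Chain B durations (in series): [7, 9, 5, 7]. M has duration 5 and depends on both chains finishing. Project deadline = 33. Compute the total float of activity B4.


Forward pass: ES(B4) = sum of predecessors on chain B = 21
EF = ES + duration = 21 + 7 = 28
Backward pass: LF(M) = deadline = 33; LS(M) = 33 - 5 = 28
LF(B4) = LS(M) - sum(successors on chain B) = 28 - 0 = 28
LS = LF - duration = 28 - 7 = 21
Total float = LS - ES = 21 - 21 = 0

0


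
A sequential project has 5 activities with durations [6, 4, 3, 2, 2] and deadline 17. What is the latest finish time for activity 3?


LF(activity 3) = deadline - sum of successor durations
Successors: activities 4 through 5 with durations [2, 2]
Sum of successor durations = 4
LF = 17 - 4 = 13

13


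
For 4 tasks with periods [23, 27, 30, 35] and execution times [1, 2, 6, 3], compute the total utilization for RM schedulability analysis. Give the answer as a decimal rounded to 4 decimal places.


Compute individual utilizations (exact fractions):
  Task 1: C/T = 1/23 (approx. 0.0435)
  Task 2: C/T = 2/27 (approx. 0.0741)
  Task 3: C/T = 6/30 = 1/5 (approx. 0.2)
  Task 4: C/T = 3/35 (approx. 0.0857)
Total utilization U = 1/23 + 2/27 + 1/5 + 3/35 = 1753/4347
Rounded to 4 decimal places: U = 0.4033
RM (Liu & Layland) bound for 4 tasks = 0.756828; compare with U = 1753/4347 (approx. 0.403267)
U <= bound, so schedulable by RM sufficient condition.

0.4033


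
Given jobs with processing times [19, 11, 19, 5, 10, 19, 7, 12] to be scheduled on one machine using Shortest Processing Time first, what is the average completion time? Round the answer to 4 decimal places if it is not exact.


Sort jobs by processing time (SPT order): [5, 7, 10, 11, 12, 19, 19, 19]
Compute completion times sequentially:
  Job 1: processing = 5, completes at 5
  Job 2: processing = 7, completes at 12
  Job 3: processing = 10, completes at 22
  Job 4: processing = 11, completes at 33
  Job 5: processing = 12, completes at 45
  Job 6: processing = 19, completes at 64
  Job 7: processing = 19, completes at 83
  Job 8: processing = 19, completes at 102
Sum of completion times = 366
Average completion time = 366/8 = 45.75

45.75


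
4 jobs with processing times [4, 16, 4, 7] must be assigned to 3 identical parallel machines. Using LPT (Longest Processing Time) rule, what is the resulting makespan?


Sort jobs in decreasing order (LPT): [16, 7, 4, 4]
Assign each job to the least loaded machine:
  Machine 1: jobs [16], load = 16
  Machine 2: jobs [7], load = 7
  Machine 3: jobs [4, 4], load = 8
Makespan = max load = 16

16


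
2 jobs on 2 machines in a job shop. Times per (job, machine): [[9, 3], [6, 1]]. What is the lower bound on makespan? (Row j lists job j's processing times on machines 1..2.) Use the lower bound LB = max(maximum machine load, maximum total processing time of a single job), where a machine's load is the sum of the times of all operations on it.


Machine loads:
  Machine 1: 9 + 6 = 15
  Machine 2: 3 + 1 = 4
Max machine load = 15
Job totals:
  Job 1: 12
  Job 2: 7
Max job total = 12
Lower bound = max(15, 12) = 15

15


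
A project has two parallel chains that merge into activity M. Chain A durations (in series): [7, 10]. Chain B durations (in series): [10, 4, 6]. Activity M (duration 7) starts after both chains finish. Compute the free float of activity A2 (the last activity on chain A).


ES(A2) = sum of predecessors on chain A = 7
EF(A2) = ES + duration = 7 + 10 = 17
Successor of A2 is M. ES(M) = max(sum(A), sum(B)) = max(17, 20) = 20
Free float = ES(successor) - EF(current) = 20 - 17 = 3

3


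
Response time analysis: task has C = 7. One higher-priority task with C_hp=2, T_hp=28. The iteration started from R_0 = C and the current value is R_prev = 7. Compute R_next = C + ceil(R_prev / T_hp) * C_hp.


R_next = C + ceil(R_prev / T_hp) * C_hp
ceil(7 / 28) = ceil(0.25) = 1
Interference = 1 * 2 = 2
R_next = 7 + 2 = 9

9


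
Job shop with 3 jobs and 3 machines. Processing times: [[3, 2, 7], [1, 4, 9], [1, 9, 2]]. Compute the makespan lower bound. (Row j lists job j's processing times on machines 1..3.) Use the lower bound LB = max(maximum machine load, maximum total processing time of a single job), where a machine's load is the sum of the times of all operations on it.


Machine loads:
  Machine 1: 3 + 1 + 1 = 5
  Machine 2: 2 + 4 + 9 = 15
  Machine 3: 7 + 9 + 2 = 18
Max machine load = 18
Job totals:
  Job 1: 12
  Job 2: 14
  Job 3: 12
Max job total = 14
Lower bound = max(18, 14) = 18

18


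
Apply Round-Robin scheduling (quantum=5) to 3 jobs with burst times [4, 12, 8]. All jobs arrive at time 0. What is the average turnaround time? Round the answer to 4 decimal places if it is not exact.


Time quantum = 5
Execution trace:
  J1 runs 4 units, time = 4
  J2 runs 5 units, time = 9
  J3 runs 5 units, time = 14
  J2 runs 5 units, time = 19
  J3 runs 3 units, time = 22
  J2 runs 2 units, time = 24
Finish times: [4, 24, 22]
Average turnaround = 50/3 = 16.6667

16.6667


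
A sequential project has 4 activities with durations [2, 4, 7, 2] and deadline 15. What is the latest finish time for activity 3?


LF(activity 3) = deadline - sum of successor durations
Successors: activities 4 through 4 with durations [2]
Sum of successor durations = 2
LF = 15 - 2 = 13

13


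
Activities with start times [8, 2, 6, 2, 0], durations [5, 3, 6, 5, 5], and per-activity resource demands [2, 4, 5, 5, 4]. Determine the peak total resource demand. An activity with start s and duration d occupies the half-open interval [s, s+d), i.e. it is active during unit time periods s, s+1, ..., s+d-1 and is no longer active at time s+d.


Each activity i is active on [start_i, start_i + duration_i).
Compute total resource usage per time slot:
  t=0: active resources = [4], total = 4
  t=1: active resources = [4], total = 4
  t=2: active resources = [4, 5, 4], total = 13
  t=3: active resources = [4, 5, 4], total = 13
  t=4: active resources = [4, 5, 4], total = 13
  t=5: active resources = [5], total = 5
  t=6: active resources = [5, 5], total = 10
  t=7: active resources = [5], total = 5
  t=8: active resources = [2, 5], total = 7
  t=9: active resources = [2, 5], total = 7
  t=10: active resources = [2, 5], total = 7
  t=11: active resources = [2, 5], total = 7
  t=12: active resources = [2], total = 2
Peak resource demand = 13

13


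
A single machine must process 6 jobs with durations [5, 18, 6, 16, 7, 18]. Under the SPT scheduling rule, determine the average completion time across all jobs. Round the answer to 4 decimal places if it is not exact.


Sort jobs by processing time (SPT order): [5, 6, 7, 16, 18, 18]
Compute completion times sequentially:
  Job 1: processing = 5, completes at 5
  Job 2: processing = 6, completes at 11
  Job 3: processing = 7, completes at 18
  Job 4: processing = 16, completes at 34
  Job 5: processing = 18, completes at 52
  Job 6: processing = 18, completes at 70
Sum of completion times = 190
Average completion time = 190/6 = 31.6667

31.6667


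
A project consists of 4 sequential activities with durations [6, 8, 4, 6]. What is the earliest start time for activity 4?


Activity 4 starts after activities 1 through 3 complete.
Predecessor durations: [6, 8, 4]
ES = 6 + 8 + 4 = 18

18


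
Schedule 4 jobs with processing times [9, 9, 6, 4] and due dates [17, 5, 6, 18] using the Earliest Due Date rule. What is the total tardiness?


Sort by due date (EDD order): [(9, 5), (6, 6), (9, 17), (4, 18)]
Compute completion times and tardiness:
  Job 1: p=9, d=5, C=9, tardiness=max(0,9-5)=4
  Job 2: p=6, d=6, C=15, tardiness=max(0,15-6)=9
  Job 3: p=9, d=17, C=24, tardiness=max(0,24-17)=7
  Job 4: p=4, d=18, C=28, tardiness=max(0,28-18)=10
Total tardiness = 30

30


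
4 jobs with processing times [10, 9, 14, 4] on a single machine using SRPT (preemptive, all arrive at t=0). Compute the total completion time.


Since all jobs arrive at t=0, SRPT equals SPT ordering.
SPT order: [4, 9, 10, 14]
Completion times:
  Job 1: p=4, C=4
  Job 2: p=9, C=13
  Job 3: p=10, C=23
  Job 4: p=14, C=37
Total completion time = 4 + 13 + 23 + 37 = 77

77


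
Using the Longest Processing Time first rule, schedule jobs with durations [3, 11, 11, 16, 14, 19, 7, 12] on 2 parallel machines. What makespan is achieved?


Sort jobs in decreasing order (LPT): [19, 16, 14, 12, 11, 11, 7, 3]
Assign each job to the least loaded machine:
  Machine 1: jobs [19, 12, 11, 3], load = 45
  Machine 2: jobs [16, 14, 11, 7], load = 48
Makespan = max load = 48

48


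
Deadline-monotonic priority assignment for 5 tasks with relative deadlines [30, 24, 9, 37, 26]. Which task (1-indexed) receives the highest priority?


Sort tasks by relative deadline (ascending):
  Task 3: deadline = 9
  Task 2: deadline = 24
  Task 5: deadline = 26
  Task 1: deadline = 30
  Task 4: deadline = 37
Priority order (highest first): [3, 2, 5, 1, 4]
Highest priority task = 3

3


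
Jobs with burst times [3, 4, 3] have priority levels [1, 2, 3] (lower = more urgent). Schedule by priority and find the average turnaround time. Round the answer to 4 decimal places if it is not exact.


Sort by priority (ascending = highest first):
Order: [(1, 3), (2, 4), (3, 3)]
Completion times:
  Priority 1, burst=3, C=3
  Priority 2, burst=4, C=7
  Priority 3, burst=3, C=10
Average turnaround = 20/3 = 6.6667

6.6667


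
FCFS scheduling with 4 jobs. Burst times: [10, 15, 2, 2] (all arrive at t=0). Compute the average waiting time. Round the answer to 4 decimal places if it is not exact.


FCFS order (as given): [10, 15, 2, 2]
Waiting times:
  Job 1: wait = 0
  Job 2: wait = 10
  Job 3: wait = 25
  Job 4: wait = 27
Sum of waiting times = 62
Average waiting time = 62/4 = 15.5

15.5


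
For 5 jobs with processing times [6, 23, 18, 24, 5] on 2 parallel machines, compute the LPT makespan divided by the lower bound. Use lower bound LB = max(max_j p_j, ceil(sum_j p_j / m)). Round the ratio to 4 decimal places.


LPT order: [24, 23, 18, 6, 5]
Machine loads after assignment: [35, 41]
LPT makespan = 41
Lower bound = max(max_job, ceil(total/2)) = max(24, 38) = 38
Ratio = 41 / 38 = 1.0789

1.0789


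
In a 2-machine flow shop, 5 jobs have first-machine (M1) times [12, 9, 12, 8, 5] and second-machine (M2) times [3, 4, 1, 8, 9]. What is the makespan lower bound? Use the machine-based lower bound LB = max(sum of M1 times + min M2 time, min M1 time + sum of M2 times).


LB1 = sum(M1 times) + min(M2 times) = 46 + 1 = 47
LB2 = min(M1 times) + sum(M2 times) = 5 + 25 = 30
Lower bound = max(LB1, LB2) = max(47, 30) = 47

47


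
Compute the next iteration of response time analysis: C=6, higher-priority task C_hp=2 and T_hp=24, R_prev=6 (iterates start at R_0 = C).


R_next = C + ceil(R_prev / T_hp) * C_hp
ceil(6 / 24) = ceil(0.25) = 1
Interference = 1 * 2 = 2
R_next = 6 + 2 = 8

8


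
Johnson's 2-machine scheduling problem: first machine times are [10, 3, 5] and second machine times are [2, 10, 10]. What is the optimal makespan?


Apply Johnson's rule:
  Group 1 (a <= b): [(2, 3, 10), (3, 5, 10)]
  Group 2 (a > b): [(1, 10, 2)]
Optimal job order: [2, 3, 1]
Schedule:
  Job 2: M1 done at 3, M2 done at 13
  Job 3: M1 done at 8, M2 done at 23
  Job 1: M1 done at 18, M2 done at 25
Makespan = 25

25


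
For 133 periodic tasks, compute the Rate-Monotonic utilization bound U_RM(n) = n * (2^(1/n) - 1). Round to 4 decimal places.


Compute 2^(1/133) = 1.0052252371
Subtract 1: 1.0052252371 - 1 = 0.0052252371
Multiply by n: 133 * 0.0052252371 = 0.6949565343
Round to 4 dp: 0.6950

0.6950


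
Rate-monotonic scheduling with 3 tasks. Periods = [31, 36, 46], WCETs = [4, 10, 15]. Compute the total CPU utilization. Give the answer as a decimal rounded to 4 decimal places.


Compute individual utilizations (exact fractions):
  Task 1: C/T = 4/31 (approx. 0.129)
  Task 2: C/T = 10/36 = 5/18 (approx. 0.2778)
  Task 3: C/T = 15/46 (approx. 0.3261)
Total utilization U = 4/31 + 5/18 + 15/46 = 4703/6417
Rounded to 4 decimal places: U = 0.7329
RM (Liu & Layland) bound for 3 tasks = 0.779763; compare with U = 4703/6417 (approx. 0.732897)
U <= bound, so schedulable by RM sufficient condition.

0.7329


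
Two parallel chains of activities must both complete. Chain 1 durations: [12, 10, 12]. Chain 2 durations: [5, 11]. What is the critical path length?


Path A total = 12 + 10 + 12 = 34
Path B total = 5 + 11 = 16
Critical path = longest path = max(34, 16) = 34

34


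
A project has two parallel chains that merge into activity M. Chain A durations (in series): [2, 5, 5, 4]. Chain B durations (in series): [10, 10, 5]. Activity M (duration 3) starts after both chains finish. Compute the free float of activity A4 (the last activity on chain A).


ES(A4) = sum of predecessors on chain A = 12
EF(A4) = ES + duration = 12 + 4 = 16
Successor of A4 is M. ES(M) = max(sum(A), sum(B)) = max(16, 25) = 25
Free float = ES(successor) - EF(current) = 25 - 16 = 9

9


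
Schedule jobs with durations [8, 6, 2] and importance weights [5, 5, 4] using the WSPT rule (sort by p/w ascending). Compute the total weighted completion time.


Compute p/w ratios and sort ascending (WSPT): [(2, 4), (6, 5), (8, 5)]
Compute weighted completion times:
  Job (p=2,w=4): C=2, w*C=4*2=8
  Job (p=6,w=5): C=8, w*C=5*8=40
  Job (p=8,w=5): C=16, w*C=5*16=80
Total weighted completion time = 128

128


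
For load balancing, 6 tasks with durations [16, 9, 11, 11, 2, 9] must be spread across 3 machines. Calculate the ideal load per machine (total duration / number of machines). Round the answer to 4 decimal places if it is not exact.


Total processing time = 16 + 9 + 11 + 11 + 2 + 9 = 58
Number of machines = 3
Ideal balanced load = 58 / 3 = 19.3333

19.3333


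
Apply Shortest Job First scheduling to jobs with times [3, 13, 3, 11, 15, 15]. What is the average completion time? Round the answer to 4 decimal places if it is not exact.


SJF order (ascending): [3, 3, 11, 13, 15, 15]
Completion times:
  Job 1: burst=3, C=3
  Job 2: burst=3, C=6
  Job 3: burst=11, C=17
  Job 4: burst=13, C=30
  Job 5: burst=15, C=45
  Job 6: burst=15, C=60
Average completion = 161/6 = 26.8333

26.8333


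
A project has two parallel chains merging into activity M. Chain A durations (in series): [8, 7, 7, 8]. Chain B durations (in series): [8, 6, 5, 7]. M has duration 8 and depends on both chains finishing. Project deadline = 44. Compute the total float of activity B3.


Forward pass: ES(B3) = sum of predecessors on chain B = 14
EF = ES + duration = 14 + 5 = 19
Backward pass: LF(M) = deadline = 44; LS(M) = 44 - 8 = 36
LF(B3) = LS(M) - sum(successors on chain B) = 36 - 7 = 29
LS = LF - duration = 29 - 5 = 24
Total float = LS - ES = 24 - 14 = 10

10


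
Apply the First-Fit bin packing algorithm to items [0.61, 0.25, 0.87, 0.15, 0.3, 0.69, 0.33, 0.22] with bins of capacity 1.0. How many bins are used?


Place items sequentially using First-Fit:
  Item 0.61 -> new Bin 1
  Item 0.25 -> Bin 1 (now 0.86)
  Item 0.87 -> new Bin 2
  Item 0.15 -> new Bin 3
  Item 0.3 -> Bin 3 (now 0.45)
  Item 0.69 -> new Bin 4
  Item 0.33 -> Bin 3 (now 0.78)
  Item 0.22 -> Bin 3 (now 1.0)
Total bins used = 4

4


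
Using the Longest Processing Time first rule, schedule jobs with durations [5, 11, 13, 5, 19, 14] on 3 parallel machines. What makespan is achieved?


Sort jobs in decreasing order (LPT): [19, 14, 13, 11, 5, 5]
Assign each job to the least loaded machine:
  Machine 1: jobs [19, 5], load = 24
  Machine 2: jobs [14, 5], load = 19
  Machine 3: jobs [13, 11], load = 24
Makespan = max load = 24

24


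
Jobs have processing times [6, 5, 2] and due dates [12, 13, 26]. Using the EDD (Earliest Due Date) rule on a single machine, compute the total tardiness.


Sort by due date (EDD order): [(6, 12), (5, 13), (2, 26)]
Compute completion times and tardiness:
  Job 1: p=6, d=12, C=6, tardiness=max(0,6-12)=0
  Job 2: p=5, d=13, C=11, tardiness=max(0,11-13)=0
  Job 3: p=2, d=26, C=13, tardiness=max(0,13-26)=0
Total tardiness = 0

0


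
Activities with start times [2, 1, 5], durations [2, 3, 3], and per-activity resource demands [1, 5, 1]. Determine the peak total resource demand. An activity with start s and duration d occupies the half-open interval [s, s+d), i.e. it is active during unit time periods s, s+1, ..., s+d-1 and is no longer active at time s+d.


Each activity i is active on [start_i, start_i + duration_i).
Compute total resource usage per time slot:
  t=0: active resources = [], total = 0
  t=1: active resources = [5], total = 5
  t=2: active resources = [1, 5], total = 6
  t=3: active resources = [1, 5], total = 6
  t=4: active resources = [], total = 0
  t=5: active resources = [1], total = 1
  t=6: active resources = [1], total = 1
  t=7: active resources = [1], total = 1
Peak resource demand = 6

6


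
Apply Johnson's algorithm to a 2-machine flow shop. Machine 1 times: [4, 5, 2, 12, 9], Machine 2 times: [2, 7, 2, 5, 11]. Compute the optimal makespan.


Apply Johnson's rule:
  Group 1 (a <= b): [(3, 2, 2), (2, 5, 7), (5, 9, 11)]
  Group 2 (a > b): [(4, 12, 5), (1, 4, 2)]
Optimal job order: [3, 2, 5, 4, 1]
Schedule:
  Job 3: M1 done at 2, M2 done at 4
  Job 2: M1 done at 7, M2 done at 14
  Job 5: M1 done at 16, M2 done at 27
  Job 4: M1 done at 28, M2 done at 33
  Job 1: M1 done at 32, M2 done at 35
Makespan = 35

35


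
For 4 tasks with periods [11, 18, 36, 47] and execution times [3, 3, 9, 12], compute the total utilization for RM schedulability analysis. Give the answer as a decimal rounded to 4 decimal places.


Compute individual utilizations (exact fractions):
  Task 1: C/T = 3/11 (approx. 0.2727)
  Task 2: C/T = 3/18 = 1/6 (approx. 0.1667)
  Task 3: C/T = 9/36 = 1/4 (approx. 0.25)
  Task 4: C/T = 12/47 (approx. 0.2553)
Total utilization U = 3/11 + 1/6 + 1/4 + 12/47 = 5861/6204
Rounded to 4 decimal places: U = 0.9447
RM (Liu & Layland) bound for 4 tasks = 0.756828; compare with U = 5861/6204 (approx. 0.944713)
bound < U <= 1, so the RM sufficient condition is not met (inconclusive; an exact test such as response-time analysis is needed).

0.9447


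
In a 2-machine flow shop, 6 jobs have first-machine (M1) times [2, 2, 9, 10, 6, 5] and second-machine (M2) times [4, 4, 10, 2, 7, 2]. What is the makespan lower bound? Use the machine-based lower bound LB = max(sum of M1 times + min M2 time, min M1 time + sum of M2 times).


LB1 = sum(M1 times) + min(M2 times) = 34 + 2 = 36
LB2 = min(M1 times) + sum(M2 times) = 2 + 29 = 31
Lower bound = max(LB1, LB2) = max(36, 31) = 36

36


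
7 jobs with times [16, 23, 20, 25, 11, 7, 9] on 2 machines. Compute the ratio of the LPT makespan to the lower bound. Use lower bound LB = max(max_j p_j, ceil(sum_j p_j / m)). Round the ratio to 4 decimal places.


LPT order: [25, 23, 20, 16, 11, 9, 7]
Machine loads after assignment: [59, 52]
LPT makespan = 59
Lower bound = max(max_job, ceil(total/2)) = max(25, 56) = 56
Ratio = 59 / 56 = 1.0536

1.0536


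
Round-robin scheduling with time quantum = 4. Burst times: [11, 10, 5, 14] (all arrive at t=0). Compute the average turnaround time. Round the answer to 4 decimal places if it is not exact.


Time quantum = 4
Execution trace:
  J1 runs 4 units, time = 4
  J2 runs 4 units, time = 8
  J3 runs 4 units, time = 12
  J4 runs 4 units, time = 16
  J1 runs 4 units, time = 20
  J2 runs 4 units, time = 24
  J3 runs 1 units, time = 25
  J4 runs 4 units, time = 29
  J1 runs 3 units, time = 32
  J2 runs 2 units, time = 34
  J4 runs 4 units, time = 38
  J4 runs 2 units, time = 40
Finish times: [32, 34, 25, 40]
Average turnaround = 131/4 = 32.75

32.75


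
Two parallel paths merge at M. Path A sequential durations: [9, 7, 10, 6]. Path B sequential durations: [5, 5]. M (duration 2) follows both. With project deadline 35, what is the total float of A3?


Forward pass: ES(A3) = sum of predecessors on chain A = 16
EF = ES + duration = 16 + 10 = 26
Backward pass: LF(M) = deadline = 35; LS(M) = 35 - 2 = 33
LF(A3) = LS(M) - sum(successors on chain A) = 33 - 6 = 27
LS = LF - duration = 27 - 10 = 17
Total float = LS - ES = 17 - 16 = 1

1


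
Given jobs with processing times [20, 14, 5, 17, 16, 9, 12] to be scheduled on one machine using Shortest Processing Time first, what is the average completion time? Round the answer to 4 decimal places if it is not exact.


Sort jobs by processing time (SPT order): [5, 9, 12, 14, 16, 17, 20]
Compute completion times sequentially:
  Job 1: processing = 5, completes at 5
  Job 2: processing = 9, completes at 14
  Job 3: processing = 12, completes at 26
  Job 4: processing = 14, completes at 40
  Job 5: processing = 16, completes at 56
  Job 6: processing = 17, completes at 73
  Job 7: processing = 20, completes at 93
Sum of completion times = 307
Average completion time = 307/7 = 43.8571

43.8571


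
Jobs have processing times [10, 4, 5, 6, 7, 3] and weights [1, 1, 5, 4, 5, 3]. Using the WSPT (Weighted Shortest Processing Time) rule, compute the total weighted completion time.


Compute p/w ratios and sort ascending (WSPT): [(5, 5), (3, 3), (7, 5), (6, 4), (4, 1), (10, 1)]
Compute weighted completion times:
  Job (p=5,w=5): C=5, w*C=5*5=25
  Job (p=3,w=3): C=8, w*C=3*8=24
  Job (p=7,w=5): C=15, w*C=5*15=75
  Job (p=6,w=4): C=21, w*C=4*21=84
  Job (p=4,w=1): C=25, w*C=1*25=25
  Job (p=10,w=1): C=35, w*C=1*35=35
Total weighted completion time = 268

268


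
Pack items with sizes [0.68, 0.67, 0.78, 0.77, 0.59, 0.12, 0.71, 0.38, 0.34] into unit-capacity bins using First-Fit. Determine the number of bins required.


Place items sequentially using First-Fit:
  Item 0.68 -> new Bin 1
  Item 0.67 -> new Bin 2
  Item 0.78 -> new Bin 3
  Item 0.77 -> new Bin 4
  Item 0.59 -> new Bin 5
  Item 0.12 -> Bin 1 (now 0.8)
  Item 0.71 -> new Bin 6
  Item 0.38 -> Bin 5 (now 0.97)
  Item 0.34 -> new Bin 7
Total bins used = 7

7


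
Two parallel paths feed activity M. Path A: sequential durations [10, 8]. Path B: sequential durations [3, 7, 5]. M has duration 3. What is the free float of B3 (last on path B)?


ES(B3) = sum of predecessors on chain B = 10
EF(B3) = ES + duration = 10 + 5 = 15
Successor of B3 is M. ES(M) = max(sum(A), sum(B)) = max(18, 15) = 18
Free float = ES(successor) - EF(current) = 18 - 15 = 3

3


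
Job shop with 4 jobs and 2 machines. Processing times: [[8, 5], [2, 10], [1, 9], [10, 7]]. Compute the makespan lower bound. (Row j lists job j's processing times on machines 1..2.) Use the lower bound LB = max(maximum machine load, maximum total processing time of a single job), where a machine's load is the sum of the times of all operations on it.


Machine loads:
  Machine 1: 8 + 2 + 1 + 10 = 21
  Machine 2: 5 + 10 + 9 + 7 = 31
Max machine load = 31
Job totals:
  Job 1: 13
  Job 2: 12
  Job 3: 10
  Job 4: 17
Max job total = 17
Lower bound = max(31, 17) = 31

31


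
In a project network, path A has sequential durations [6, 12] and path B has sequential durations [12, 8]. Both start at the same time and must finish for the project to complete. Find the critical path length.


Path A total = 6 + 12 = 18
Path B total = 12 + 8 = 20
Critical path = longest path = max(18, 20) = 20

20


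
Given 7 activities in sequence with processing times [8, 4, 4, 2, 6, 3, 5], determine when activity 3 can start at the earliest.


Activity 3 starts after activities 1 through 2 complete.
Predecessor durations: [8, 4]
ES = 8 + 4 = 12

12


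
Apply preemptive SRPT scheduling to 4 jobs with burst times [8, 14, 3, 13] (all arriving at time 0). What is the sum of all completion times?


Since all jobs arrive at t=0, SRPT equals SPT ordering.
SPT order: [3, 8, 13, 14]
Completion times:
  Job 1: p=3, C=3
  Job 2: p=8, C=11
  Job 3: p=13, C=24
  Job 4: p=14, C=38
Total completion time = 3 + 11 + 24 + 38 = 76

76


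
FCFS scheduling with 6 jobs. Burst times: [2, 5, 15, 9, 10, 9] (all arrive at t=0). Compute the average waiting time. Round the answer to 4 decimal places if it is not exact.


FCFS order (as given): [2, 5, 15, 9, 10, 9]
Waiting times:
  Job 1: wait = 0
  Job 2: wait = 2
  Job 3: wait = 7
  Job 4: wait = 22
  Job 5: wait = 31
  Job 6: wait = 41
Sum of waiting times = 103
Average waiting time = 103/6 = 17.1667

17.1667


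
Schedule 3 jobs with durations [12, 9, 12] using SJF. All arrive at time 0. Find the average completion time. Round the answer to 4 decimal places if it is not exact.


SJF order (ascending): [9, 12, 12]
Completion times:
  Job 1: burst=9, C=9
  Job 2: burst=12, C=21
  Job 3: burst=12, C=33
Average completion = 63/3 = 21.0

21.0


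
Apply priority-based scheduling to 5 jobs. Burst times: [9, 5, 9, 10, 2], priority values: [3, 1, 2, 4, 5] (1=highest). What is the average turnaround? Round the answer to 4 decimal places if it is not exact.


Sort by priority (ascending = highest first):
Order: [(1, 5), (2, 9), (3, 9), (4, 10), (5, 2)]
Completion times:
  Priority 1, burst=5, C=5
  Priority 2, burst=9, C=14
  Priority 3, burst=9, C=23
  Priority 4, burst=10, C=33
  Priority 5, burst=2, C=35
Average turnaround = 110/5 = 22.0

22.0


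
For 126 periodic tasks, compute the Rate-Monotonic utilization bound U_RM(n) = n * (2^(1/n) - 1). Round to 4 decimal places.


Compute 2^(1/126) = 1.0055163273
Subtract 1: 1.0055163273 - 1 = 0.0055163273
Multiply by n: 126 * 0.0055163273 = 0.6950572398
Round to 4 dp: 0.6951

0.6951


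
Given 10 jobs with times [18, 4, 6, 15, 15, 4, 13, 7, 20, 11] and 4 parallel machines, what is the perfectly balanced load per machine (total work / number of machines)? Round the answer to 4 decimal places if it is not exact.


Total processing time = 18 + 4 + 6 + 15 + 15 + 4 + 13 + 7 + 20 + 11 = 113
Number of machines = 4
Ideal balanced load = 113 / 4 = 28.25

28.25


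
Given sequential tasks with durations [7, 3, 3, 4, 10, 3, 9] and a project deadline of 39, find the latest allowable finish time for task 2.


LF(activity 2) = deadline - sum of successor durations
Successors: activities 3 through 7 with durations [3, 4, 10, 3, 9]
Sum of successor durations = 29
LF = 39 - 29 = 10

10


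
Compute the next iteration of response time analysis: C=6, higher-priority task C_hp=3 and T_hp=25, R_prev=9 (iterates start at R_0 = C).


R_next = C + ceil(R_prev / T_hp) * C_hp
ceil(9 / 25) = ceil(0.36) = 1
Interference = 1 * 3 = 3
R_next = 6 + 3 = 9
R_next = R_prev, so the iteration has converged (response time = 9).

9


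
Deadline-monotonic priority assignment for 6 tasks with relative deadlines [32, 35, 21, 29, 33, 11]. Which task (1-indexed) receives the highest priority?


Sort tasks by relative deadline (ascending):
  Task 6: deadline = 11
  Task 3: deadline = 21
  Task 4: deadline = 29
  Task 1: deadline = 32
  Task 5: deadline = 33
  Task 2: deadline = 35
Priority order (highest first): [6, 3, 4, 1, 5, 2]
Highest priority task = 6

6


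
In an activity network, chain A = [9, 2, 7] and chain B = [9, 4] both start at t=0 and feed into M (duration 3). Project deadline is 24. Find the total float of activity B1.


Forward pass: ES(B1) = sum of predecessors on chain B = 0
EF = ES + duration = 0 + 9 = 9
Backward pass: LF(M) = deadline = 24; LS(M) = 24 - 3 = 21
LF(B1) = LS(M) - sum(successors on chain B) = 21 - 4 = 17
LS = LF - duration = 17 - 9 = 8
Total float = LS - ES = 8 - 0 = 8

8


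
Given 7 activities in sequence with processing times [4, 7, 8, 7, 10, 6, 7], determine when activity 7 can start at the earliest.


Activity 7 starts after activities 1 through 6 complete.
Predecessor durations: [4, 7, 8, 7, 10, 6]
ES = 4 + 7 + 8 + 7 + 10 + 6 = 42

42


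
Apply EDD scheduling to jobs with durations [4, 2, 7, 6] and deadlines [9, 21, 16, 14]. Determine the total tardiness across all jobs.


Sort by due date (EDD order): [(4, 9), (6, 14), (7, 16), (2, 21)]
Compute completion times and tardiness:
  Job 1: p=4, d=9, C=4, tardiness=max(0,4-9)=0
  Job 2: p=6, d=14, C=10, tardiness=max(0,10-14)=0
  Job 3: p=7, d=16, C=17, tardiness=max(0,17-16)=1
  Job 4: p=2, d=21, C=19, tardiness=max(0,19-21)=0
Total tardiness = 1

1


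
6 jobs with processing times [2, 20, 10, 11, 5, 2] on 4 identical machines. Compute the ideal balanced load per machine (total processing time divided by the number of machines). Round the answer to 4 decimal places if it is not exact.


Total processing time = 2 + 20 + 10 + 11 + 5 + 2 = 50
Number of machines = 4
Ideal balanced load = 50 / 4 = 12.5

12.5


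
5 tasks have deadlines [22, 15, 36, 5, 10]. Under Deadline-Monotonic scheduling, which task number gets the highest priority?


Sort tasks by relative deadline (ascending):
  Task 4: deadline = 5
  Task 5: deadline = 10
  Task 2: deadline = 15
  Task 1: deadline = 22
  Task 3: deadline = 36
Priority order (highest first): [4, 5, 2, 1, 3]
Highest priority task = 4

4


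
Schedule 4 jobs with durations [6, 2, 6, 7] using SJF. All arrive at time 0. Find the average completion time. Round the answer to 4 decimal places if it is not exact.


SJF order (ascending): [2, 6, 6, 7]
Completion times:
  Job 1: burst=2, C=2
  Job 2: burst=6, C=8
  Job 3: burst=6, C=14
  Job 4: burst=7, C=21
Average completion = 45/4 = 11.25

11.25


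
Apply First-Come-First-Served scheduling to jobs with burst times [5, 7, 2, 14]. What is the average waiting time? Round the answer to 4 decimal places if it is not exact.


FCFS order (as given): [5, 7, 2, 14]
Waiting times:
  Job 1: wait = 0
  Job 2: wait = 5
  Job 3: wait = 12
  Job 4: wait = 14
Sum of waiting times = 31
Average waiting time = 31/4 = 7.75

7.75


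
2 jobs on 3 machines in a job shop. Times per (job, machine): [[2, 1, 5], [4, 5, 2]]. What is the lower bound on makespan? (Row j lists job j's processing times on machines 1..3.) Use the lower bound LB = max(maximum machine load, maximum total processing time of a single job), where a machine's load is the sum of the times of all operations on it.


Machine loads:
  Machine 1: 2 + 4 = 6
  Machine 2: 1 + 5 = 6
  Machine 3: 5 + 2 = 7
Max machine load = 7
Job totals:
  Job 1: 8
  Job 2: 11
Max job total = 11
Lower bound = max(7, 11) = 11

11


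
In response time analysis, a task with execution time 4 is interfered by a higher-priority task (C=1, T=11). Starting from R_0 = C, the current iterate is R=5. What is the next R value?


R_next = C + ceil(R_prev / T_hp) * C_hp
ceil(5 / 11) = ceil(0.4545) = 1
Interference = 1 * 1 = 1
R_next = 4 + 1 = 5
R_next = R_prev, so the iteration has converged (response time = 5).

5


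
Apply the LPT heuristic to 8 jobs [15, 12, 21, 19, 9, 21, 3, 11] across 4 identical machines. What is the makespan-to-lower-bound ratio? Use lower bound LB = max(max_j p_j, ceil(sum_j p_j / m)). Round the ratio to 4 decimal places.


LPT order: [21, 21, 19, 15, 12, 11, 9, 3]
Machine loads after assignment: [30, 24, 30, 27]
LPT makespan = 30
Lower bound = max(max_job, ceil(total/4)) = max(21, 28) = 28
Ratio = 30 / 28 = 1.0714

1.0714


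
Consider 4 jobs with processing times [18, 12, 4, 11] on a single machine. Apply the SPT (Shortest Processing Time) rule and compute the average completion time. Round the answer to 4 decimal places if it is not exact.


Sort jobs by processing time (SPT order): [4, 11, 12, 18]
Compute completion times sequentially:
  Job 1: processing = 4, completes at 4
  Job 2: processing = 11, completes at 15
  Job 3: processing = 12, completes at 27
  Job 4: processing = 18, completes at 45
Sum of completion times = 91
Average completion time = 91/4 = 22.75

22.75


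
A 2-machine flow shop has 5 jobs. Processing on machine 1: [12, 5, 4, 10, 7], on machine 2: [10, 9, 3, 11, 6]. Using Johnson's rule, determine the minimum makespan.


Apply Johnson's rule:
  Group 1 (a <= b): [(2, 5, 9), (4, 10, 11)]
  Group 2 (a > b): [(1, 12, 10), (5, 7, 6), (3, 4, 3)]
Optimal job order: [2, 4, 1, 5, 3]
Schedule:
  Job 2: M1 done at 5, M2 done at 14
  Job 4: M1 done at 15, M2 done at 26
  Job 1: M1 done at 27, M2 done at 37
  Job 5: M1 done at 34, M2 done at 43
  Job 3: M1 done at 38, M2 done at 46
Makespan = 46

46


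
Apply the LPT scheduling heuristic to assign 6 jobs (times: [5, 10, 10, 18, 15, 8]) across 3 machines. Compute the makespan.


Sort jobs in decreasing order (LPT): [18, 15, 10, 10, 8, 5]
Assign each job to the least loaded machine:
  Machine 1: jobs [18, 5], load = 23
  Machine 2: jobs [15, 8], load = 23
  Machine 3: jobs [10, 10], load = 20
Makespan = max load = 23

23


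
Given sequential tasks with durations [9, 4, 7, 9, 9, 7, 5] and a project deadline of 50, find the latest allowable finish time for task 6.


LF(activity 6) = deadline - sum of successor durations
Successors: activities 7 through 7 with durations [5]
Sum of successor durations = 5
LF = 50 - 5 = 45

45


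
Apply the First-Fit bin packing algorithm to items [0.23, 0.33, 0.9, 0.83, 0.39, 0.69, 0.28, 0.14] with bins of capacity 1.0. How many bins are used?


Place items sequentially using First-Fit:
  Item 0.23 -> new Bin 1
  Item 0.33 -> Bin 1 (now 0.56)
  Item 0.9 -> new Bin 2
  Item 0.83 -> new Bin 3
  Item 0.39 -> Bin 1 (now 0.95)
  Item 0.69 -> new Bin 4
  Item 0.28 -> Bin 4 (now 0.97)
  Item 0.14 -> Bin 3 (now 0.97)
Total bins used = 4

4


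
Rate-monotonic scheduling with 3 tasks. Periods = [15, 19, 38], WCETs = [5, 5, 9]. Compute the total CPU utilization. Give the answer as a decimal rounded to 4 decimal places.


Compute individual utilizations (exact fractions):
  Task 1: C/T = 5/15 = 1/3 (approx. 0.3333)
  Task 2: C/T = 5/19 (approx. 0.2632)
  Task 3: C/T = 9/38 (approx. 0.2368)
Total utilization U = 1/3 + 5/19 + 9/38 = 5/6
Rounded to 4 decimal places: U = 0.8333
RM (Liu & Layland) bound for 3 tasks = 0.779763; compare with U = 5/6 (approx. 0.833333)
bound < U <= 1, so the RM sufficient condition is not met (inconclusive; an exact test such as response-time analysis is needed).

0.8333


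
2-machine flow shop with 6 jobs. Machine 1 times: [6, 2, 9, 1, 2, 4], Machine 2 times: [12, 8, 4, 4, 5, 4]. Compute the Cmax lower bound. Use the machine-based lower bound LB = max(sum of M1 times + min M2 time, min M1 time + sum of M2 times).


LB1 = sum(M1 times) + min(M2 times) = 24 + 4 = 28
LB2 = min(M1 times) + sum(M2 times) = 1 + 37 = 38
Lower bound = max(LB1, LB2) = max(28, 38) = 38

38


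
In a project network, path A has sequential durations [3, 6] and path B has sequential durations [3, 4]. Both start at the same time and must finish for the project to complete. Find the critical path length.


Path A total = 3 + 6 = 9
Path B total = 3 + 4 = 7
Critical path = longest path = max(9, 7) = 9

9


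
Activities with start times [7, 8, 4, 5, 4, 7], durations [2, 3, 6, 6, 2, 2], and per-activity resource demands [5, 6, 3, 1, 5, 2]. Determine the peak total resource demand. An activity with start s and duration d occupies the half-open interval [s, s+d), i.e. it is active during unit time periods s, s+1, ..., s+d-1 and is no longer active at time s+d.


Each activity i is active on [start_i, start_i + duration_i).
Compute total resource usage per time slot:
  t=0: active resources = [], total = 0
  t=1: active resources = [], total = 0
  t=2: active resources = [], total = 0
  t=3: active resources = [], total = 0
  t=4: active resources = [3, 5], total = 8
  t=5: active resources = [3, 1, 5], total = 9
  t=6: active resources = [3, 1], total = 4
  t=7: active resources = [5, 3, 1, 2], total = 11
  t=8: active resources = [5, 6, 3, 1, 2], total = 17
  t=9: active resources = [6, 3, 1], total = 10
  t=10: active resources = [6, 1], total = 7
Peak resource demand = 17

17


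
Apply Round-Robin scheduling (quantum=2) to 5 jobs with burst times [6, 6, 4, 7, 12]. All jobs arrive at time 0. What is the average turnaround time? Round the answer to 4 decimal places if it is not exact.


Time quantum = 2
Execution trace:
  J1 runs 2 units, time = 2
  J2 runs 2 units, time = 4
  J3 runs 2 units, time = 6
  J4 runs 2 units, time = 8
  J5 runs 2 units, time = 10
  J1 runs 2 units, time = 12
  J2 runs 2 units, time = 14
  J3 runs 2 units, time = 16
  J4 runs 2 units, time = 18
  J5 runs 2 units, time = 20
  J1 runs 2 units, time = 22
  J2 runs 2 units, time = 24
  J4 runs 2 units, time = 26
  J5 runs 2 units, time = 28
  J4 runs 1 units, time = 29
  J5 runs 2 units, time = 31
  J5 runs 2 units, time = 33
  J5 runs 2 units, time = 35
Finish times: [22, 24, 16, 29, 35]
Average turnaround = 126/5 = 25.2

25.2


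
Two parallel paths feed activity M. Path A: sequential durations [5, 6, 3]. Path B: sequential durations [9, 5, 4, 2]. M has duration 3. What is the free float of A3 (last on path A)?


ES(A3) = sum of predecessors on chain A = 11
EF(A3) = ES + duration = 11 + 3 = 14
Successor of A3 is M. ES(M) = max(sum(A), sum(B)) = max(14, 20) = 20
Free float = ES(successor) - EF(current) = 20 - 14 = 6

6


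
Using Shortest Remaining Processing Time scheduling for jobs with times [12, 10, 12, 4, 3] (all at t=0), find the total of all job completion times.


Since all jobs arrive at t=0, SRPT equals SPT ordering.
SPT order: [3, 4, 10, 12, 12]
Completion times:
  Job 1: p=3, C=3
  Job 2: p=4, C=7
  Job 3: p=10, C=17
  Job 4: p=12, C=29
  Job 5: p=12, C=41
Total completion time = 3 + 7 + 17 + 29 + 41 = 97

97


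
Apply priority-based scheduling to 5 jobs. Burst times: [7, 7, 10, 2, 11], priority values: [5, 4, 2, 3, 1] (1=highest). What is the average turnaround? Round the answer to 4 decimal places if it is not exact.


Sort by priority (ascending = highest first):
Order: [(1, 11), (2, 10), (3, 2), (4, 7), (5, 7)]
Completion times:
  Priority 1, burst=11, C=11
  Priority 2, burst=10, C=21
  Priority 3, burst=2, C=23
  Priority 4, burst=7, C=30
  Priority 5, burst=7, C=37
Average turnaround = 122/5 = 24.4

24.4


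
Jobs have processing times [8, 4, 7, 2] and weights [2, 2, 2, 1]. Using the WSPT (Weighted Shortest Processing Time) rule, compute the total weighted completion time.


Compute p/w ratios and sort ascending (WSPT): [(4, 2), (2, 1), (7, 2), (8, 2)]
Compute weighted completion times:
  Job (p=4,w=2): C=4, w*C=2*4=8
  Job (p=2,w=1): C=6, w*C=1*6=6
  Job (p=7,w=2): C=13, w*C=2*13=26
  Job (p=8,w=2): C=21, w*C=2*21=42
Total weighted completion time = 82

82


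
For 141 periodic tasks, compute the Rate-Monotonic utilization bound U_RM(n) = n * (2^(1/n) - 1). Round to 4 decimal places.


Compute 2^(1/141) = 1.0049280405
Subtract 1: 1.0049280405 - 1 = 0.0049280405
Multiply by n: 141 * 0.0049280405 = 0.6948537105
Round to 4 dp: 0.6949

0.6949


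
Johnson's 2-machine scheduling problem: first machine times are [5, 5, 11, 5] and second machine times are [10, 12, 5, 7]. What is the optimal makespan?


Apply Johnson's rule:
  Group 1 (a <= b): [(1, 5, 10), (2, 5, 12), (4, 5, 7)]
  Group 2 (a > b): [(3, 11, 5)]
Optimal job order: [1, 2, 4, 3]
Schedule:
  Job 1: M1 done at 5, M2 done at 15
  Job 2: M1 done at 10, M2 done at 27
  Job 4: M1 done at 15, M2 done at 34
  Job 3: M1 done at 26, M2 done at 39
Makespan = 39

39


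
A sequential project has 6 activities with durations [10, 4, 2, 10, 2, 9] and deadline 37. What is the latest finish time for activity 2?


LF(activity 2) = deadline - sum of successor durations
Successors: activities 3 through 6 with durations [2, 10, 2, 9]
Sum of successor durations = 23
LF = 37 - 23 = 14

14
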